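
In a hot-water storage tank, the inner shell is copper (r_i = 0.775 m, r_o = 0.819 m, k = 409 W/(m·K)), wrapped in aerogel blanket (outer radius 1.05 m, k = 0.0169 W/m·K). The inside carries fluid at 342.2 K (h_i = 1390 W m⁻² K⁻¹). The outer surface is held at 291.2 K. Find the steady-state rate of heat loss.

Resistance network (inner→outer):
  R_conv,in = 1/(4πr²h) = 1/(4π·0.775²·1390) = 9.532×10^-5 K/W
  R_copper = (1/0.775 − 1/0.819)/(4πk) = 0.06932/(4π·409) = 1.349×10^-5 K/W
  R_aerogel blanket = (1/0.819 − 1/1.05)/(4πk) = 0.2686/(4π·0.0169) = 1.265 K/W
ΣR = 9.532×10^-5 + 1.349×10^-5 + 1.265 = 1.265 K/W
Q = ΔT/ΣR = (342.2 K − 291.2 K)/1.265 = 40.3 W

Q = 40.3 W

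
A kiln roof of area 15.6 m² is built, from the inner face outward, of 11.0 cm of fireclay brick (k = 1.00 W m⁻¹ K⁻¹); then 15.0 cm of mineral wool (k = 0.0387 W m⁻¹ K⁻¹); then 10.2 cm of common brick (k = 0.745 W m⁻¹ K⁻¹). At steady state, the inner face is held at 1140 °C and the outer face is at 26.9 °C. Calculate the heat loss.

Q = 4.21 kW

Series thermal resistances, inner to outer:
  R_fireclay brick = L/(kA) = 0.110/(1.00·15.6) = 0.007051 K/W
  R_mineral wool = L/(kA) = 0.150/(0.0387·15.6) = 0.2485 K/W
  R_common brick = L/(kA) = 0.102/(0.745·15.6) = 0.008776 K/W
ΣR = 0.007051 + 0.2485 + 0.008776 = 0.2643 K/W
Q = ΔT/ΣR = (1140 °C − 26.9 °C)/0.2643 = 4210 W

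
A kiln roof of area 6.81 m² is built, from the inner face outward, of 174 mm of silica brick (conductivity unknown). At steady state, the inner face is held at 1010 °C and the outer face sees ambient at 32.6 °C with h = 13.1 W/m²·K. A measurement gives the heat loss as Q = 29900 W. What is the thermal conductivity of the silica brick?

ΣR = ΔT/Q = |1010 − 32.6|/29900 = 0.03269 K/W
Known resistances:
  R_conv,out = 1/(hA) = 1/(13.1·6.81) = 0.01121 K/W
R_silica brick = ΣR − ΣR_known = 0.03269 − 0.01121 = 0.02148 K/W
L/(kA) = 0.02148 ⇒ k = 0.174/(0.02148·6.81) = 1.19 W/m·K

k = 1.19 W/m·K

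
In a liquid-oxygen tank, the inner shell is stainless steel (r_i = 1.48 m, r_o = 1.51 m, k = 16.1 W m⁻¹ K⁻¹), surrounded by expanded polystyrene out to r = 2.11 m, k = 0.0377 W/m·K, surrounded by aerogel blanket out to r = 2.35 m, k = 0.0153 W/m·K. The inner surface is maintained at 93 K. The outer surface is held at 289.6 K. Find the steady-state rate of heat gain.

Resistance network (inner→outer):
  R_stainless steel = (1/1.48 − 1/1.51)/(4πk) = 0.01342/(4π·16.1) = 6.635×10^-5 K/W
  R_expanded polystyrene = (1/1.51 − 1/2.11)/(4πk) = 0.1883/(4π·0.0377) = 0.3975 K/W
  R_aerogel blanket = (1/2.11 − 1/2.35)/(4πk) = 0.04840/(4π·0.0153) = 0.2517 K/W
ΣR = 6.635×10^-5 + 0.3975 + 0.2517 = 0.6493 K/W
Q = ΔT/ΣR = (93 K − 289.6 K)/0.6493 = -303 W
(Negative Q ⇒ heat flows inward; heat gain = 303 W.)

Q = 303 W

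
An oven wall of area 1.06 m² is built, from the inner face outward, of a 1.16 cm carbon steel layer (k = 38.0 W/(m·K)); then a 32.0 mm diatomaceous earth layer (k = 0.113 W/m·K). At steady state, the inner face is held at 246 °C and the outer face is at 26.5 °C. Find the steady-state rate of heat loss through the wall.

Resistance network (inner→outer):
  R_carbon steel = L/(kA) = 0.0116/(38.0·1.06) = 2.880×10^-4 K/W
  R_diatomaceous earth = L/(kA) = 0.0320/(0.113·1.06) = 0.2672 K/W
ΣR = 2.880×10^-4 + 0.2672 = 0.2675 K/W
Q = ΔT/ΣR = (246 °C − 26.5 °C)/0.2675 = 821 W

Q = 821 W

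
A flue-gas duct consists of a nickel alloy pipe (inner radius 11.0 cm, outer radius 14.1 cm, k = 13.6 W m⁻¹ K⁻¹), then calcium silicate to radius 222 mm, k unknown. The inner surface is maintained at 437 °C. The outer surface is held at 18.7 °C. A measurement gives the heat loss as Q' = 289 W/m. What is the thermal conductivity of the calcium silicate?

k = 0.0500 W/m·K

ΣR = ΔT/Q' = |437 − 18.7|/289 = 1.447 m·K/W
Known resistances:
  R'_nickel alloy = ln(0.141/0.110)/(2πk) = 0.2483/(2π·13.6) = 0.002906 m·K/W
R_calcium silicate = ΣR − ΣR_known = 1.447 − 0.002906 = 1.444 m·K/W
ln(r₂/r₁)/(2πk) = 1.444 ⇒ k = 0.4539/(2π·1.444) = 0.0500 W/m·K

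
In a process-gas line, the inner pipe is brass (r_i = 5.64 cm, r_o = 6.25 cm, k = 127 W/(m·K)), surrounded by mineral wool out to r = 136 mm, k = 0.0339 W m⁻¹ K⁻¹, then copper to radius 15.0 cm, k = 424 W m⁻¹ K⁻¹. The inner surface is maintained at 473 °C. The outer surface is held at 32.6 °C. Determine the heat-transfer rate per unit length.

Q' = 121 W/m

Series thermal resistances, inner to outer:
  R'_brass = ln(0.0625/0.0564)/(2πk) = 0.1027/(2π·127) = 1.287×10^-4 m·K/W
  R'_mineral wool = ln(0.136/0.0625)/(2πk) = 0.7775/(2π·0.0339) = 3.650 m·K/W
  R'_copper = ln(0.150/0.136)/(2πk) = 0.09798/(2π·424) = 3.678×10^-5 m·K/W
ΣR = 1.287×10^-4 + 3.650 + 3.678×10^-5 = 3.650 m·K/W
Q' = ΔT/ΣR = (473 °C − 32.6 °C)/3.650 = 121 W/m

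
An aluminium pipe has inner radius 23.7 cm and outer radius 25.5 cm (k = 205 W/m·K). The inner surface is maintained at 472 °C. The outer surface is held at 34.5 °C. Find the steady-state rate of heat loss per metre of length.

Q' = 7.70×10^6 W/m

Q' = 2πk·ΔT/ln(r₂/r₁) = 2π × 205 × 437.5 / ln(0.255/0.237) = 7.70×10^6 W/m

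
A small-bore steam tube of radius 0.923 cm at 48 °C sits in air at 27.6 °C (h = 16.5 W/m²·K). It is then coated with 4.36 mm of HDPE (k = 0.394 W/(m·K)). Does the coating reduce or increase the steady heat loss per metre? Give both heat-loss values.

increases: 19.5 → 23.6 W/m

Critical radius for a cylinder: r_cr = k/h = 0.0239 m = 2.39 cm.
Outer radius after coating: r₂ = 0.00923 + 0.00436 = 0.01359 m.
Since r₁ < r_cr and r₂ ≤ r_cr, the coating moves toward the maximum at r_cr — heat loss rises.
Bare: R = 1/(2πr₁h) = 1.045 m·K/W; Q = 20.4/1.045 = 19.5 W/m.
Coated: R = R_cond + R_conv = 0.8660 m·K/W; Q = 20.4/0.8660 = 23.6 W/m.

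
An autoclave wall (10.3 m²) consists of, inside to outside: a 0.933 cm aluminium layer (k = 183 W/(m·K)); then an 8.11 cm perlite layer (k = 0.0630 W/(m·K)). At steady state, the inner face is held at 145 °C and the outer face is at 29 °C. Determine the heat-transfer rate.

Q = 928 W

Resistance network (inner→outer):
  R_aluminium = L/(kA) = 0.00933/(183·10.3) = 4.950×10^-6 K/W
  R_perlite = L/(kA) = 0.0811/(0.0630·10.3) = 0.1250 K/W
ΣR = 4.950×10^-6 + 0.1250 = 0.1250 K/W
Q = ΔT/ΣR = (145 °C − 29 °C)/0.1250 = 928 W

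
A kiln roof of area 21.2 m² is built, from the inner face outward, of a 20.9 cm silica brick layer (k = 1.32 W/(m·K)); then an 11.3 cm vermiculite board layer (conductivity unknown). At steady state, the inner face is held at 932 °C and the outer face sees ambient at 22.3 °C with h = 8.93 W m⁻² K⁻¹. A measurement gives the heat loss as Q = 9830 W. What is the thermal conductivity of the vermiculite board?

k = 0.0668 W/m·K

ΣR = ΔT/Q = |932 − 22.3|/9830 = 0.09254 K/W
Known resistances:
  R_silica brick = L/(kA) = 0.209/(1.32·21.2) = 0.007469 K/W
  R_conv,out = 1/(hA) = 1/(8.93·21.2) = 0.005282 K/W
R_vermiculite board = ΣR − ΣR_known = 0.09254 − 0.01275 = 0.07979 K/W
L/(kA) = 0.07979 ⇒ k = 0.113/(0.07979·21.2) = 0.0668 W/m·K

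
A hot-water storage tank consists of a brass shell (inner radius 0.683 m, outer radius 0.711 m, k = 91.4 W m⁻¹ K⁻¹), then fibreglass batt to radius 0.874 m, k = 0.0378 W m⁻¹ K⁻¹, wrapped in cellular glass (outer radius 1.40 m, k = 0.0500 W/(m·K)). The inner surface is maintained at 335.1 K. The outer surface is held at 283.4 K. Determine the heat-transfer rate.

Series thermal resistances, inner to outer:
  R_brass = (1/0.683 − 1/0.711)/(4πk) = 0.05766/(4π·91.4) = 5.020×10^-5 K/W
  R_fibreglass batt = (1/0.711 − 1/0.874)/(4πk) = 0.2623/(4π·0.0378) = 0.5522 K/W
  R_cellular glass = (1/0.874 − 1/1.40)/(4πk) = 0.4299/(4π·0.0500) = 0.6842 K/W
ΣR = 5.020×10^-5 + 0.5522 + 0.6842 = 1.236 K/W
Q = ΔT/ΣR = (335.1 K − 283.4 K)/1.236 = 41.8 W

Q = 41.8 W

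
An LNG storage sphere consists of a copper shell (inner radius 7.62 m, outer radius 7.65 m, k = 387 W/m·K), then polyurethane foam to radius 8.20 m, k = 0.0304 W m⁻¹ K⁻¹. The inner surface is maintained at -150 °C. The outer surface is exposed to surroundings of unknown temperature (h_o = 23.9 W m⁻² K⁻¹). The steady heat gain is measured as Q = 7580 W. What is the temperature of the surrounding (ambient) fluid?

Series resistances:
  R_copper = (1/7.62 − 1/7.65)/(4πk) = 5.146×10^-4/(4π·387) = 1.058×10^-7 K/W
  R_polyurethane foam = (1/7.65 − 1/8.20)/(4πk) = 0.008768/(4π·0.0304) = 0.02295 K/W
  R_conv,out = 1/(4πr²h) = 1/(4π·8.20²·23.9) = 4.952×10^-5 K/W
ΣR = 0.02300 K/W
ΔT = Q·ΣR = 7580 × 0.02300 = 174.3 K
Heat flows inward, so T_out = T_in + ΔT = -150 + 174.3 = 24.3 °C

T_out = 24.3 °C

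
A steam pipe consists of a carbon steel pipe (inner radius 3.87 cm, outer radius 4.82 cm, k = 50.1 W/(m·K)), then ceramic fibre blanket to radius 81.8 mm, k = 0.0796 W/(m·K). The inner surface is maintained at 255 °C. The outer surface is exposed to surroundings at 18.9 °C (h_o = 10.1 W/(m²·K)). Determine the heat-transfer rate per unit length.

Q' = 189 W/m

Treat each layer as a resistance in series:
  R'_carbon steel = ln(0.0482/0.0387)/(2πk) = 0.2195/(2π·50.1) = 6.974×10^-4 m·K/W
  R'_ceramic fibre blanket = ln(0.0818/0.0482)/(2πk) = 0.5289/(2π·0.0796) = 1.058 m·K/W
  R'_conv,out = 1/(2πr h) = 1/(2π·0.0818·10.1) = 0.1926 m·K/W
ΣR = 6.974×10^-4 + 1.058 + 0.1926 = 1.251 m·K/W
Q' = ΔT/ΣR = (255 °C − 18.9 °C)/1.251 = 189 W/m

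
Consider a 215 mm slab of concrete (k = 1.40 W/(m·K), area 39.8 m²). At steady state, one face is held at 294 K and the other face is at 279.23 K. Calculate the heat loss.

Q = kA·ΔT/L = 1.40 × 39.8 × |294 K − 279.23 K| / 0.215 = 3830 W

Q = 3.83 kW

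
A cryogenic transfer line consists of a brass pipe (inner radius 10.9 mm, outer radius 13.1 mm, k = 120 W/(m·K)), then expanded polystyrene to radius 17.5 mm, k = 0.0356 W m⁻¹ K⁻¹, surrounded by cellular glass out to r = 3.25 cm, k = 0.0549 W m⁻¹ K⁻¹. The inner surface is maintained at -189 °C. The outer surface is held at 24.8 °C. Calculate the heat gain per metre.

Treat each layer as a resistance in series:
  R'_brass = ln(0.0131/0.0109)/(2πk) = 0.1838/(2π·120) = 2.438×10^-4 m·K/W
  R'_expanded polystyrene = ln(0.0175/0.0131)/(2πk) = 0.2896/(2π·0.0356) = 1.295 m·K/W
  R'_cellular glass = ln(0.0325/0.0175)/(2πk) = 0.6190/(2π·0.0549) = 1.795 m·K/W
ΣR = 2.438×10^-4 + 1.295 + 1.795 = 3.090 m·K/W
Q' = ΔT/ΣR = (-189 °C − 24.8 °C)/3.090 = -69.2 W/m
(Negative Q' ⇒ heat flows inward; heat gain = 69.2 W/m.)

Q' = 69.2 W/m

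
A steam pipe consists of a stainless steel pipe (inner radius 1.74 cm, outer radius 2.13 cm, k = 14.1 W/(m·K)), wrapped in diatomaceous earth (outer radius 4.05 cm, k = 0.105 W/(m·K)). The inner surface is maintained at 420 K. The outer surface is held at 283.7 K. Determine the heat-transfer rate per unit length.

Q' = 140 W/m

Series thermal resistances, inner to outer:
  R'_stainless steel = ln(0.0213/0.0174)/(2πk) = 0.2022/(2π·14.1) = 0.002283 m·K/W
  R'_diatomaceous earth = ln(0.0405/0.0213)/(2πk) = 0.6426/(2π·0.105) = 0.9740 m·K/W
ΣR = 0.002283 + 0.9740 = 0.9763 m·K/W
Q' = ΔT/ΣR = (420 K − 283.7 K)/0.9763 = 140 W/m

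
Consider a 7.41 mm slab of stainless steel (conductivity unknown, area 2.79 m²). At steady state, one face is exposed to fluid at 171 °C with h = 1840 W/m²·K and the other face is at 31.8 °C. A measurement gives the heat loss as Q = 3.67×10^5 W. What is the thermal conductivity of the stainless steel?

k = 14.4 W/m·K

ΣR = ΔT/Q = |171 − 31.8|/3.67×10^5 = 3.793×10^-4 K/W
Known resistances:
  R_conv,in = 1/(hA) = 1/(1840·2.79) = 1.948×10^-4 K/W
R_stainless steel = ΣR − ΣR_known = 3.793×10^-4 − 1.948×10^-4 = 1.845×10^-4 K/W
L/(kA) = 1.845×10^-4 ⇒ k = 0.00741/(1.845×10^-4·2.79) = 14.4 W/m·K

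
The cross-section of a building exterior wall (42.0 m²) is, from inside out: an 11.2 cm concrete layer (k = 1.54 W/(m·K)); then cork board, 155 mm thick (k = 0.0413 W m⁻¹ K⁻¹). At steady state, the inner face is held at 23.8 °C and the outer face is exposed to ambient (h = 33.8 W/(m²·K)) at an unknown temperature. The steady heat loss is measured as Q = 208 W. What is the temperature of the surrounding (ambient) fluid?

Series resistances:
  R_concrete = L/(kA) = 0.112/(1.54·42.0) = 0.001732 K/W
  R_cork board = L/(kA) = 0.155/(0.0413·42.0) = 0.08936 K/W
  R_conv,out = 1/(hA) = 1/(33.8·42.0) = 7.044×10^-4 K/W
ΣR = 0.09179 K/W
ΔT = Q·ΣR = 208 × 0.09179 = 19.09 K
Heat flows outward, so T_out = T_in − ΔT = 23.8 − 19.09 = 4.71 °C

T_out = 4.71 °C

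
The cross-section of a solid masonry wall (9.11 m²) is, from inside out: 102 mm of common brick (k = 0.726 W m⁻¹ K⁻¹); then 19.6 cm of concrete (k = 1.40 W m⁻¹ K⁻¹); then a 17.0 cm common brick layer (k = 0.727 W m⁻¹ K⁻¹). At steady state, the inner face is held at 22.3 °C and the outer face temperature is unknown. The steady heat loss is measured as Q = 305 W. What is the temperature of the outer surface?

T_out = 5.08 °C

Series resistances:
  R_common brick = L/(kA) = 0.102/(0.726·9.11) = 0.01542 K/W
  R_concrete = L/(kA) = 0.196/(1.40·9.11) = 0.01537 K/W
  R_common brick = L/(kA) = 0.170/(0.727·9.11) = 0.02567 K/W
ΣR = 0.05646 K/W
ΔT = Q·ΣR = 305 × 0.05646 = 17.22 K
Heat flows outward, so T_out = T_in − ΔT = 22.3 − 17.22 = 5.08 °C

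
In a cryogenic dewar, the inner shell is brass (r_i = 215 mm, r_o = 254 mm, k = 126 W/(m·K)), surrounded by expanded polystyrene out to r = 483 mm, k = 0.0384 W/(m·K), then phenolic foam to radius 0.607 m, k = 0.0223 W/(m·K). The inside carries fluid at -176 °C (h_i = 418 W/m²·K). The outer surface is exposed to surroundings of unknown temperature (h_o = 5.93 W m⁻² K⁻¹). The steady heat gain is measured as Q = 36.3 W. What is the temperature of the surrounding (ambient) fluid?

Series resistances:
  R_conv,in = 1/(4πr²h) = 1/(4π·0.215²·418) = 0.004118 K/W
  R_brass = (1/0.215 − 1/0.254)/(4πk) = 0.7142/(4π·126) = 4.510×10^-4 K/W
  R_expanded polystyrene = (1/0.254 − 1/0.483)/(4πk) = 1.867/(4π·0.0384) = 3.868 K/W
  R_phenolic foam = (1/0.483 − 1/0.607)/(4πk) = 0.4229/(4π·0.0223) = 1.509 K/W
  R_conv,out = 1/(4πr²h) = 1/(4π·0.607²·5.93) = 0.03642 K/W
ΣR = 5.419 K/W
ΔT = Q·ΣR = 36.3 × 5.419 = 196.7 K
Heat flows inward, so T_out = T_in + ΔT = -176 + 196.7 = 20.7 °C

T_out = 20.7 °C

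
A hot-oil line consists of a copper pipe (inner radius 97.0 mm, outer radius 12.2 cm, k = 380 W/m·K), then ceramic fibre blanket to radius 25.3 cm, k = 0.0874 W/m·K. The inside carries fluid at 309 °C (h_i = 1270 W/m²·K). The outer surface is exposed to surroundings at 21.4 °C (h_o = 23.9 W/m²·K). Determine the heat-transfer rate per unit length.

Q' = 212 W/m

Series thermal resistances, inner to outer:
  R'_conv,in = 1/(2πr h) = 1/(2π·0.0970·1270) = 0.001292 m·K/W
  R'_copper = ln(0.122/0.0970)/(2πk) = 0.2293/(2π·380) = 9.604×10^-5 m·K/W
  R'_ceramic fibre blanket = ln(0.253/0.122)/(2πk) = 0.7294/(2π·0.0874) = 1.328 m·K/W
  R'_conv,out = 1/(2πr h) = 1/(2π·0.253·23.9) = 0.02632 m·K/W
ΣR = 0.001292 + 9.604×10^-5 + 1.328 + 0.02632 = 1.356 m·K/W
Q' = ΔT/ΣR = (309 °C − 21.4 °C)/1.356 = 212 W/m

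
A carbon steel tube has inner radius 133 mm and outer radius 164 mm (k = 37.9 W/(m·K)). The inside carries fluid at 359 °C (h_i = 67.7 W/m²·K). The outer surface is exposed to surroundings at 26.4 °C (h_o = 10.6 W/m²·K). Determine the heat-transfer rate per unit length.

Resistance network (inner→outer):
  R'_conv,in = 1/(2πr h) = 1/(2π·0.133·67.7) = 0.01768 m·K/W
  R'_carbon steel = ln(0.164/0.133)/(2πk) = 0.2095/(2π·37.9) = 8.798×10^-4 m·K/W
  R'_conv,out = 1/(2πr h) = 1/(2π·0.164·10.6) = 0.09155 m·K/W
ΣR = 0.01768 + 8.798×10^-4 + 0.09155 = 0.1101 m·K/W
Q' = ΔT/ΣR = (359 °C − 26.4 °C)/0.1101 = 3020 W/m

Q' = 3020 W/m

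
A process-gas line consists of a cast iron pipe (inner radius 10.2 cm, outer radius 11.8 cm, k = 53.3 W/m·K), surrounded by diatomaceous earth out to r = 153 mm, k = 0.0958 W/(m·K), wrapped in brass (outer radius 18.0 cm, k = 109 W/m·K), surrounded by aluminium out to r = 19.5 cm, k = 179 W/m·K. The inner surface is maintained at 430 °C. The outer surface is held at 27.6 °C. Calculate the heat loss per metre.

Resistance network (inner→outer):
  R'_cast iron = ln(0.118/0.102)/(2πk) = 0.1457/(2π·53.3) = 4.351×10^-4 m·K/W
  R'_diatomaceous earth = ln(0.153/0.118)/(2πk) = 0.2598/(2π·0.0958) = 0.4315 m·K/W
  R'_brass = ln(0.180/0.153)/(2πk) = 0.1625/(2π·109) = 2.373×10^-4 m·K/W
  R'_aluminium = ln(0.195/0.180)/(2πk) = 0.08004/(2π·179) = 7.117×10^-5 m·K/W
ΣR = 4.351×10^-4 + 0.4315 + 2.373×10^-4 + 7.117×10^-5 = 0.4322 m·K/W
Q' = ΔT/ΣR = (430 °C − 27.6 °C)/0.4322 = 931 W/m

Q' = 931 W/m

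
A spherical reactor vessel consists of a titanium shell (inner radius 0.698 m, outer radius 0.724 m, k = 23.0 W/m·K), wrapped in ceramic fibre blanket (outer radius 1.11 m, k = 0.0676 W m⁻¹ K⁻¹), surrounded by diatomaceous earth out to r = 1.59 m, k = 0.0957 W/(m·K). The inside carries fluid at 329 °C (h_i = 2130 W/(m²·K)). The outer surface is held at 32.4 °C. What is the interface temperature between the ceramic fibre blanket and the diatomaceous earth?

T = 117 °C

Resistance network (inner→outer):
  R_conv,in = 1/(4πr²h) = 1/(4π·0.698²·2130) = 7.668×10^-5 K/W
  R_titanium = (1/0.698 − 1/0.724)/(4πk) = 0.05145/(4π·23.0) = 1.780×10^-4 K/W
  R_ceramic fibre blanket = (1/0.724 − 1/1.11)/(4πk) = 0.4803/(4π·0.0676) = 0.5654 K/W
  R_diatomaceous earth = (1/1.11 − 1/1.59)/(4πk) = 0.2720/(4π·0.0957) = 0.2262 K/W
ΣR = 7.668×10^-5 + 1.780×10^-4 + 0.5654 + 0.2262 = 0.7919 K/W
Q = ΔT/ΣR = (329 °C − 32.4 °C)/0.7919 = 374.5 W
From the inner boundary to the ceramic fibre blanket/diatomaceous earth interface, ΣR_partial = 0.5657 K/W.
T_interface = T_in − Q·ΣR_partial = 329 °C − (374.5)(0.5657) = 117 °C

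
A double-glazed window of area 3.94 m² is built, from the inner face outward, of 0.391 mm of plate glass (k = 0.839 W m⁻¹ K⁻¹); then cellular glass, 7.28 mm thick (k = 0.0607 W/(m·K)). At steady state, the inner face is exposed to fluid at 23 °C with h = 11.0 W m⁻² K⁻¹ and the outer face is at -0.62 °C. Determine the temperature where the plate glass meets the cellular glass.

T = 12.8 °C

Treat each layer as a resistance in series:
  R_conv,in = 1/(hA) = 1/(11.0·3.94) = 0.02307 K/W
  R_plate glass = L/(kA) = 3.91×10^-4/(0.839·3.94) = 1.183×10^-4 K/W
  R_cellular glass = L/(kA) = 0.00728/(0.0607·3.94) = 0.03044 K/W
ΣR = 0.02307 + 1.183×10^-4 + 0.03044 = 0.05363 K/W
Q = ΔT/ΣR = (23 °C − -0.62 °C)/0.05363 = 440.4 W
From the inner boundary to the plate glass/cellular glass interface, ΣR_partial = 0.02319 K/W.
T_interface = T_in − Q·ΣR_partial = 23 °C − (440.4)(0.02319) = 12.8 °C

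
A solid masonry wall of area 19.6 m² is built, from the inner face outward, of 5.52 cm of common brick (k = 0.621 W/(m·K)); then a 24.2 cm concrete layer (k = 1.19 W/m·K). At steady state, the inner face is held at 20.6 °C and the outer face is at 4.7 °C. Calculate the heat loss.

Q = 1070 W

Resistance network (inner→outer):
  R_common brick = L/(kA) = 0.0552/(0.621·19.6) = 0.004535 K/W
  R_concrete = L/(kA) = 0.242/(1.19·19.6) = 0.01038 K/W
ΣR = 0.004535 + 0.01038 = 0.01492 K/W
Q = ΔT/ΣR = (20.6 °C − 4.7 °C)/0.01492 = 1070 W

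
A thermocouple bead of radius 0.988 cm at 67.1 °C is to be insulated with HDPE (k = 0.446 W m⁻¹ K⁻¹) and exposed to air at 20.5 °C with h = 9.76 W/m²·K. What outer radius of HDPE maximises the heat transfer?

r_cr = 9.14 cm

For a sphere, r_cr = 2k_ins/h = 2·0.446/9.76 = 0.0914 m = 9.14 cm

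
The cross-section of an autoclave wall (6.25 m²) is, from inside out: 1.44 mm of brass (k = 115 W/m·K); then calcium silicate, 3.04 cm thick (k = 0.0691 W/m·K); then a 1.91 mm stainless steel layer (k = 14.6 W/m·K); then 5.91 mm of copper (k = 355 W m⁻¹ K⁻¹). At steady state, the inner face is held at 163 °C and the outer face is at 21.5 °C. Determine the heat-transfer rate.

Q = 2.01 kW

Series thermal resistances, inner to outer:
  R_brass = L/(kA) = 0.00144/(115·6.25) = 2.003×10^-6 K/W
  R_calcium silicate = L/(kA) = 0.0304/(0.0691·6.25) = 0.07039 K/W
  R_stainless steel = L/(kA) = 0.00191/(14.6·6.25) = 2.093×10^-5 K/W
  R_copper = L/(kA) = 0.00591/(355·6.25) = 2.664×10^-6 K/W
ΣR = 2.003×10^-6 + 0.07039 + 2.093×10^-5 + 2.664×10^-6 = 0.07042 K/W
Q = ΔT/ΣR = (163 °C − 21.5 °C)/0.07042 = 2010 W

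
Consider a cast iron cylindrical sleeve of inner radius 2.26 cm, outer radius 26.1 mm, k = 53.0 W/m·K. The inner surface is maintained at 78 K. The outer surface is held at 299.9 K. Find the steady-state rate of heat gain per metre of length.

Q' = 5.13×10^5 W/m

Q' = 2πk·ΔT/ln(r₂/r₁) = 2π × 53.0 × 221.9 / ln(0.0261/0.0226) = 5.13×10^5 W/m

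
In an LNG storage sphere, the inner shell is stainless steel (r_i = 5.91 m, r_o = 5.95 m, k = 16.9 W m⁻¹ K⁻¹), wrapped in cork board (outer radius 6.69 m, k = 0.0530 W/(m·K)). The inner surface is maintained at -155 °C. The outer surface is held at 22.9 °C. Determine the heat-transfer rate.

Series thermal resistances, inner to outer:
  R_stainless steel = (1/5.91 − 1/5.95)/(4πk) = 0.001138/(4π·16.9) = 5.356×10^-6 K/W
  R_cork board = (1/5.95 − 1/6.69)/(4πk) = 0.01859/(4π·0.0530) = 0.02791 K/W
ΣR = 5.356×10^-6 + 0.02791 = 0.02792 K/W
Q = ΔT/ΣR = (-155 °C − 22.9 °C)/0.02792 = -6370 W
(Negative Q ⇒ heat flows inward; heat gain = 6370 W.)

Q = 6.37 kW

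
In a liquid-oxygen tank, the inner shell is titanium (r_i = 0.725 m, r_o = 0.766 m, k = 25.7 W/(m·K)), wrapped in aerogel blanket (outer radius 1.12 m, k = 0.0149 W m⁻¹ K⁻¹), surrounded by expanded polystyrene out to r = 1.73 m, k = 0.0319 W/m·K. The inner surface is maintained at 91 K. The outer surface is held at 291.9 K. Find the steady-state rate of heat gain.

Treat each layer as a resistance in series:
  R_titanium = (1/0.725 − 1/0.766)/(4πk) = 0.07383/(4π·25.7) = 2.286×10^-4 K/W
  R_aerogel blanket = (1/0.766 − 1/1.12)/(4πk) = 0.4126/(4π·0.0149) = 2.204 K/W
  R_expanded polystyrene = (1/1.12 − 1/1.73)/(4πk) = 0.3148/(4π·0.0319) = 0.7854 K/W
ΣR = 2.286×10^-4 + 2.204 + 0.7854 = 2.990 K/W
Q = ΔT/ΣR = (91 K − 291.9 K)/2.990 = -67.2 W
(Negative Q ⇒ heat flows inward; heat gain = 67.2 W.)

Q = 67.2 W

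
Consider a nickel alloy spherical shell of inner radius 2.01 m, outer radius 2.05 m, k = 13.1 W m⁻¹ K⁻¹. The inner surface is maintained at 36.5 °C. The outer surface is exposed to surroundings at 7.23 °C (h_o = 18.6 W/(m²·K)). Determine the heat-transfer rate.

Series thermal resistances, inner to outer:
  R_nickel alloy = (1/2.01 − 1/2.05)/(4πk) = 0.009708/(4π·13.1) = 5.897×10^-5 K/W
  R_conv,out = 1/(4πr²h) = 1/(4π·2.05²·18.6) = 0.001018 K/W
ΣR = 5.897×10^-5 + 0.001018 = 0.001077 K/W
Q = ΔT/ΣR = (36.5 °C − 7.23 °C)/0.001077 = 27200 W

Q = 27.2 kW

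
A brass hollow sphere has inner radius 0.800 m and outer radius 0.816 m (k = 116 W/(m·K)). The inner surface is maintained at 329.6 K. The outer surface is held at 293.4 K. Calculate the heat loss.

Q = 4πk·ΔT/(1/r₁ − 1/r₂) = 4π × 116 × 36.2 / (1/0.800 − 1/0.816) = 2.15×10^6 W

Q = 2150 kW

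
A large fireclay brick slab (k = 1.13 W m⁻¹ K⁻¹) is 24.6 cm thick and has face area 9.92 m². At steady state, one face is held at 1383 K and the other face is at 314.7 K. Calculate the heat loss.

Q = 48.7 kW

Q = kA·ΔT/L = 1.13 × 9.92 × |1383 K − 314.7 K| / 0.246 = 48700 W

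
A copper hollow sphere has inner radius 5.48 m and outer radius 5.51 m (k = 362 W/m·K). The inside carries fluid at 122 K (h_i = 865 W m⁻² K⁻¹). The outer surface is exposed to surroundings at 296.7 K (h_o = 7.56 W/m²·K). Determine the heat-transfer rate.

Treat each layer as a resistance in series:
  R_conv,in = 1/(4πr²h) = 1/(4π·5.48²·865) = 3.063×10^-6 K/W
  R_copper = (1/5.48 − 1/5.51)/(4πk) = 9.935×10^-4/(4π·362) = 2.184×10^-7 K/W
  R_conv,out = 1/(4πr²h) = 1/(4π·5.51²·7.56) = 3.467×10^-4 K/W
ΣR = 3.063×10^-6 + 2.184×10^-7 + 3.467×10^-4 = 3.500×10^-4 K/W
Q = ΔT/ΣR = (122 K − 296.7 K)/3.500×10^-4 = -4.99×10^5 W
(Negative Q ⇒ heat flows inward; heat gain = 4.99×10^5 W.)

Q = 4.99×10^5 W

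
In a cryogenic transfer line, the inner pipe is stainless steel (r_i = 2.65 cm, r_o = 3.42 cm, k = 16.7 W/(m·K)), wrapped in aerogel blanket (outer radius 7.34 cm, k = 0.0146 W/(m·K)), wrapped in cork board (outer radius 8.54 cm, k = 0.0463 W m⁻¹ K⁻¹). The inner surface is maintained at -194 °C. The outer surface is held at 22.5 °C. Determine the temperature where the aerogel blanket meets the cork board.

Resistance network (inner→outer):
  R'_stainless steel = ln(0.0342/0.0265)/(2πk) = 0.2551/(2π·16.7) = 0.002431 m·K/W
  R'_aerogel blanket = ln(0.0734/0.0342)/(2πk) = 0.7637/(2π·0.0146) = 8.325 m·K/W
  R'_cork board = ln(0.0854/0.0734)/(2πk) = 0.1514/(2π·0.0463) = 0.5205 m·K/W
ΣR = 0.002431 + 8.325 + 0.5205 = 8.848 m·K/W
Q' = ΔT/ΣR = (-194 °C − 22.5 °C)/8.848 = -24.47 W/m
From the inner boundary to the aerogel blanket/cork board interface, ΣR_partial = 8.327 m·K/W.
T_interface = T_in − Q'·ΣR_partial = -194 °C − (-24.47)(8.327) = 9.8 °C

T = 9.8 °C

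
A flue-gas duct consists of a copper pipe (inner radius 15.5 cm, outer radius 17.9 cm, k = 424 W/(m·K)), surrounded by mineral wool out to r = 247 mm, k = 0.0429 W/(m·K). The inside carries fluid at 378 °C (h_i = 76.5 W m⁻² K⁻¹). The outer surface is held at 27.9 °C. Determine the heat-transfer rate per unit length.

Q' = 290 W/m

Treat each layer as a resistance in series:
  R'_conv,in = 1/(2πr h) = 1/(2π·0.155·76.5) = 0.01342 m·K/W
  R'_copper = ln(0.179/0.155)/(2πk) = 0.1440/(2π·424) = 5.404×10^-5 m·K/W
  R'_mineral wool = ln(0.247/0.179)/(2πk) = 0.3220/(2π·0.0429) = 1.195 m·K/W
ΣR = 0.01342 + 5.404×10^-5 + 1.195 = 1.208 m·K/W
Q' = ΔT/ΣR = (378 °C − 27.9 °C)/1.208 = 290 W/m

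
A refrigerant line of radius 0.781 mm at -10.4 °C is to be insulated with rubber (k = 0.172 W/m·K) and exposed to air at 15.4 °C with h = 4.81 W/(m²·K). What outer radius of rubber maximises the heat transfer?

r_cr = 3.58 cm

For a cylinder, r_cr = k_ins/h = 0.172/4.81 = 0.0358 m = 3.58 cm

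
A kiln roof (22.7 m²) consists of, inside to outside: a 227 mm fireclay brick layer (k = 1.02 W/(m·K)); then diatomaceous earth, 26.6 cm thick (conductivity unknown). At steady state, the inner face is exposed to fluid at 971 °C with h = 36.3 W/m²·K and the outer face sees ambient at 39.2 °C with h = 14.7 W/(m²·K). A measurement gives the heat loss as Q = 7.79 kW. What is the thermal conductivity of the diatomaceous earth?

ΣR = ΔT/Q = |971 − 39.2|/7790 = 0.1196 K/W
Known resistances:
  R_conv,in = 1/(hA) = 1/(36.3·22.7) = 0.001214 K/W
  R_fireclay brick = L/(kA) = 0.227/(1.02·22.7) = 0.009804 K/W
  R_conv,out = 1/(hA) = 1/(14.7·22.7) = 0.002997 K/W
R_diatomaceous earth = ΣR − ΣR_known = 0.1196 − 0.01401 = 0.1056 K/W
L/(kA) = 0.1056 ⇒ k = 0.266/(0.1056·22.7) = 0.111 W/m·K

k = 0.111 W/m·K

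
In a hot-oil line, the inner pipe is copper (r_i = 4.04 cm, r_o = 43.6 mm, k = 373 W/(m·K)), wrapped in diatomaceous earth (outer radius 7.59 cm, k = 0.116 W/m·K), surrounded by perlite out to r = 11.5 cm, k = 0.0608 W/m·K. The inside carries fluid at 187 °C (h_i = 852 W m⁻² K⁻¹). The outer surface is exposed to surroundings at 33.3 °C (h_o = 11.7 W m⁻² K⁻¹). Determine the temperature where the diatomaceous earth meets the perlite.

Series thermal resistances, inner to outer:
  R'_conv,in = 1/(2πr h) = 1/(2π·0.0404·852) = 0.004624 m·K/W
  R'_copper = ln(0.0436/0.0404)/(2πk) = 0.07623/(2π·373) = 3.253×10^-5 m·K/W
  R'_diatomaceous earth = ln(0.0759/0.0436)/(2πk) = 0.5544/(2π·0.116) = 0.7606 m·K/W
  R'_perlite = ln(0.115/0.0759)/(2πk) = 0.4155/(2π·0.0608) = 1.088 m·K/W
  R'_conv,out = 1/(2πr h) = 1/(2π·0.115·11.7) = 0.1183 m·K/W
ΣR = 0.004624 + 3.253×10^-5 + 0.7606 + 1.088 + 0.1183 = 1.972 m·K/W
Q' = ΔT/ΣR = (187 °C − 33.3 °C)/1.972 = 77.94 W/m
From the inner boundary to the diatomaceous earth/perlite interface, ΣR_partial = 0.7653 m·K/W.
T_interface = T_in − Q'·ΣR_partial = 187 °C − (77.94)(0.7653) = 127 °C

T = 127 °C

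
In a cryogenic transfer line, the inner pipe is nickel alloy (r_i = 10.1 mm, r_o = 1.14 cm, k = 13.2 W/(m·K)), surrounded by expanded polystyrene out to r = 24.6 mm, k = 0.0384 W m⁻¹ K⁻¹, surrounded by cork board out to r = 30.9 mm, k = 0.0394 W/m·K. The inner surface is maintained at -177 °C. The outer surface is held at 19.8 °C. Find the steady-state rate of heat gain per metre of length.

Q' = 47.9 W/m

Series thermal resistances, inner to outer:
  R'_nickel alloy = ln(0.0114/0.0101)/(2πk) = 0.1211/(2π·13.2) = 0.001460 m·K/W
  R'_expanded polystyrene = ln(0.0246/0.0114)/(2πk) = 0.7691/(2π·0.0384) = 3.188 m·K/W
  R'_cork board = ln(0.0309/0.0246)/(2πk) = 0.2280/(2π·0.0394) = 0.9210 m·K/W
ΣR = 0.001460 + 3.188 + 0.9210 = 4.110 m·K/W
Q' = ΔT/ΣR = (-177 °C − 19.8 °C)/4.110 = -47.9 W/m
(Negative Q' ⇒ heat flows inward; heat gain = 47.9 W/m.)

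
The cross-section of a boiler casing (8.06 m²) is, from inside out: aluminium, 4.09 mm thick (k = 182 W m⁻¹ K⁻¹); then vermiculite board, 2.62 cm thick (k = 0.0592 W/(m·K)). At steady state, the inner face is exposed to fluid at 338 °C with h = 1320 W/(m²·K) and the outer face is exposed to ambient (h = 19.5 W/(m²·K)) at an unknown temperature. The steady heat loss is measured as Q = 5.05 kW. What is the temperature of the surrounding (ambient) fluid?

T_out = 28.1 °C

Series resistances:
  R_conv,in = 1/(hA) = 1/(1320·8.06) = 9.399×10^-5 K/W
  R_aluminium = L/(kA) = 0.00409/(182·8.06) = 2.788×10^-6 K/W
  R_vermiculite board = L/(kA) = 0.0262/(0.0592·8.06) = 0.05491 K/W
  R_conv,out = 1/(hA) = 1/(19.5·8.06) = 0.006363 K/W
ΣR = 0.06137 K/W
ΔT = Q·ΣR = 5050 × 0.06137 = 309.9 K
Heat flows outward, so T_out = T_in − ΔT = 338 − 309.9 = 28.1 °C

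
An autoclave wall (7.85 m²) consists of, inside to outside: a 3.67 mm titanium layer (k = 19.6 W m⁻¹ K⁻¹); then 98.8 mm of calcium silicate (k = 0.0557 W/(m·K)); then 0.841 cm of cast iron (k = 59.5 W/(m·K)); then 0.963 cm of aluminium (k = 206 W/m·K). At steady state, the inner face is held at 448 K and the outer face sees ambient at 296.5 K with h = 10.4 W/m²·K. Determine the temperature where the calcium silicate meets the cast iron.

T = 304.3 K

Series thermal resistances, inner to outer:
  R_titanium = L/(kA) = 0.00367/(19.6·7.85) = 2.385×10^-5 K/W
  R_calcium silicate = L/(kA) = 0.0988/(0.0557·7.85) = 0.2260 K/W
  R_cast iron = L/(kA) = 0.00841/(59.5·7.85) = 1.801×10^-5 K/W
  R_aluminium = L/(kA) = 0.00963/(206·7.85) = 5.955×10^-6 K/W
  R_conv,out = 1/(hA) = 1/(10.4·7.85) = 0.01225 K/W
ΣR = 2.385×10^-5 + 0.2260 + 1.801×10^-5 + 5.955×10^-6 + 0.01225 = 0.2383 K/W
Q = ΔT/ΣR = (448 K − 296.5 K)/0.2383 = 635.8 W
From the inner boundary to the calcium silicate/cast iron interface, ΣR_partial = 0.2260 K/W.
T_interface = T_in − Q·ΣR_partial = 448 K − (635.8)(0.2260) = 304.3 K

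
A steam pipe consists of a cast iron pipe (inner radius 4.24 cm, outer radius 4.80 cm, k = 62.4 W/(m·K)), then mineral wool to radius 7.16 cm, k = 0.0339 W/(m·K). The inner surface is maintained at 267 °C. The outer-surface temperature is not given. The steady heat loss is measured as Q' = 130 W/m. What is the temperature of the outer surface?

T_out = 22.9 °C

Sum the resistances:
  R'_cast iron = ln(0.0480/0.0424)/(2πk) = 0.1241/(2π·62.4) = 3.164×10^-4 m·K/W
  R'_mineral wool = ln(0.0716/0.0480)/(2πk) = 0.3999/(2π·0.0339) = 1.877 m·K/W
ΣR = 1.878 m·K/W
ΔT = Q'·ΣR = 130 × 1.878 = 244.1 K
Heat flows outward, so T_out = T_in − ΔT = 267 − 244.1 = 22.9 °C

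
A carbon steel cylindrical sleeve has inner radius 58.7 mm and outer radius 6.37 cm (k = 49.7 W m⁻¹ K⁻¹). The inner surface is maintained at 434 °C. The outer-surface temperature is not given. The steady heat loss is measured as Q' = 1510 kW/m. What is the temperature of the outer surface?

Series resistances:
  R'_carbon steel = ln(0.0637/0.0587)/(2πk) = 0.08174/(2π·49.7) = 2.618×10^-4 m·K/W
ΣR = 2.618×10^-4 m·K/W
ΔT = Q'·ΣR = 1.51×10^6 × 2.618×10^-4 = 395.3 K
Heat flows outward, so T_out = T_in − ΔT = 434 − 395.3 = 38.7 °C

T_out = 38.7 °C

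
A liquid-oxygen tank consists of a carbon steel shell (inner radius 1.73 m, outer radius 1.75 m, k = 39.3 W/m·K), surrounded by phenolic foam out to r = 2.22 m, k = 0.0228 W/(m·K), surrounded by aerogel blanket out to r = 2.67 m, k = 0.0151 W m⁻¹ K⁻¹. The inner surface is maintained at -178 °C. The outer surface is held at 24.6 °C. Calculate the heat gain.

Q = 246 W

Series thermal resistances, inner to outer:
  R_carbon steel = (1/1.73 − 1/1.75)/(4πk) = 0.006606/(4π·39.3) = 1.338×10^-5 K/W
  R_phenolic foam = (1/1.75 − 1/2.22)/(4πk) = 0.1210/(4π·0.0228) = 0.4222 K/W
  R_aerogel blanket = (1/2.22 − 1/2.67)/(4πk) = 0.07592/(4π·0.0151) = 0.4001 K/W
ΣR = 1.338×10^-5 + 0.4222 + 0.4001 = 0.8223 K/W
Q = ΔT/ΣR = (-178 °C − 24.6 °C)/0.8223 = -246 W
(Negative Q ⇒ heat flows inward; heat gain = 246 W.)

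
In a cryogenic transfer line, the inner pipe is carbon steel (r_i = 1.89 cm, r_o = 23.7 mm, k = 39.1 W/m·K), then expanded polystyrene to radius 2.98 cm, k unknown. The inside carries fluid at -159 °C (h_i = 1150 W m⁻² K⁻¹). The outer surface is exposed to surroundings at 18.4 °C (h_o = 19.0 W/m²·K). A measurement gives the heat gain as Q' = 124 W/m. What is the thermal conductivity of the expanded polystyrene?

k = 0.0319 W/m·K

ΣR = ΔT/Q' = |-159 − 18.4|/124 = 1.431 m·K/W
Known resistances:
  R'_conv,in = 1/(2πr h) = 1/(2π·0.0189·1150) = 0.007323 m·K/W
  R'_carbon steel = ln(0.0237/0.0189)/(2πk) = 0.2263/(2π·39.1) = 9.212×10^-4 m·K/W
  R'_conv,out = 1/(2πr h) = 1/(2π·0.0298·19.0) = 0.2811 m·K/W
R_expanded polystyrene = ΣR − ΣR_known = 1.431 − 0.2893 = 1.142 m·K/W
ln(r₂/r₁)/(2πk) = 1.142 ⇒ k = 0.2290/(2π·1.142) = 0.0319 W/m·K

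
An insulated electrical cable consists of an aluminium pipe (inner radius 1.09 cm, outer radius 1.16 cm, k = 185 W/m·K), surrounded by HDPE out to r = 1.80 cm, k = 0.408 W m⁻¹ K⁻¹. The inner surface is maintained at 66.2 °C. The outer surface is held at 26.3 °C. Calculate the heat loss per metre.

Series thermal resistances, inner to outer:
  R'_aluminium = ln(0.0116/0.0109)/(2πk) = 0.06224/(2π·185) = 5.355×10^-5 m·K/W
  R'_HDPE = ln(0.0180/0.0116)/(2πk) = 0.4394/(2π·0.408) = 0.1714 m·K/W
ΣR = 5.355×10^-5 + 0.1714 = 0.1715 m·K/W
Q' = ΔT/ΣR = (66.2 °C − 26.3 °C)/0.1715 = 233 W/m

Q' = 233 W/m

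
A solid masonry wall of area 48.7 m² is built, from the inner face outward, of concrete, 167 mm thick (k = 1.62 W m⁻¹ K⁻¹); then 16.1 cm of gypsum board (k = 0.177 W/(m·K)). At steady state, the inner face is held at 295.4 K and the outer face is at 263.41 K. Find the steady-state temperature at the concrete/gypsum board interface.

Resistance network (inner→outer):
  R_concrete = L/(kA) = 0.167/(1.62·48.7) = 0.002117 K/W
  R_gypsum board = L/(kA) = 0.161/(0.177·48.7) = 0.01868 K/W
ΣR = 0.002117 + 0.01868 = 0.02080 K/W
Q = ΔT/ΣR = (295.4 K − 263.41 K)/0.02080 = 1538 W
From the inner boundary to the concrete/gypsum board interface, ΣR_partial = 0.002117 K/W.
T_interface = T_in − Q·ΣR_partial = 295.4 K − (1538)(0.002117) = 292.1 K

T = 292.1 K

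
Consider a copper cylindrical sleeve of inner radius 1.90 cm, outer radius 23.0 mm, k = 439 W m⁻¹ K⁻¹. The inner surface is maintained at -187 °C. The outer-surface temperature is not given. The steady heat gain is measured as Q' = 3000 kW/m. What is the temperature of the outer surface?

T_out = 20.8 °C

Series resistances:
  R'_copper = ln(0.0230/0.0190)/(2πk) = 0.1911/(2π·439) = 6.927×10^-5 m·K/W
ΣR = 6.927×10^-5 m·K/W
ΔT = Q'·ΣR = 3.00×10^6 × 6.927×10^-5 = 207.8 K
Heat flows inward, so T_out = T_in + ΔT = -187 + 207.8 = 20.8 °C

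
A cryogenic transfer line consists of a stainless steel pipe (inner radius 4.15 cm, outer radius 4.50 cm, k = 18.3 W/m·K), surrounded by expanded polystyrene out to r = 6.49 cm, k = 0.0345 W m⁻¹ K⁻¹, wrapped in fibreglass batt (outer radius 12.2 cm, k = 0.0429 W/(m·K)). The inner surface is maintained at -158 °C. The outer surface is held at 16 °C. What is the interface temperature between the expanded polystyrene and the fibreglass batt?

T = -85.1 °C

Resistance network (inner→outer):
  R'_stainless steel = ln(0.0450/0.0415)/(2πk) = 0.08097/(2π·18.3) = 7.042×10^-4 m·K/W
  R'_expanded polystyrene = ln(0.0649/0.0450)/(2πk) = 0.3662/(2π·0.0345) = 1.689 m·K/W
  R'_fibreglass batt = ln(0.122/0.0649)/(2πk) = 0.6312/(2π·0.0429) = 2.342 m·K/W
ΣR = 7.042×10^-4 + 1.689 + 2.342 = 4.032 m·K/W
Q' = ΔT/ΣR = (-158 °C − 16 °C)/4.032 = -43.15 W/m
From the inner boundary to the expanded polystyrene/fibreglass batt interface, ΣR_partial = 1.690 m·K/W.
T_interface = T_in − Q'·ΣR_partial = -158 °C − (-43.15)(1.690) = -85.1 °C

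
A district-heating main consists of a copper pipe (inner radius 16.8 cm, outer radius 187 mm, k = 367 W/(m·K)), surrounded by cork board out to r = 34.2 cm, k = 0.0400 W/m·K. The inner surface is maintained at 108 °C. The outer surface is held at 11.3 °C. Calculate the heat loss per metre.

Q' = 40.3 W/m

Series thermal resistances, inner to outer:
  R'_copper = ln(0.187/0.168)/(2πk) = 0.1071/(2π·367) = 4.646×10^-5 m·K/W
  R'_cork board = ln(0.342/0.187)/(2πk) = 0.6037/(2π·0.0400) = 2.402 m·K/W
ΣR = 4.646×10^-5 + 2.402 = 2.402 m·K/W
Q' = ΔT/ΣR = (108 °C − 11.3 °C)/2.402 = 40.3 W/m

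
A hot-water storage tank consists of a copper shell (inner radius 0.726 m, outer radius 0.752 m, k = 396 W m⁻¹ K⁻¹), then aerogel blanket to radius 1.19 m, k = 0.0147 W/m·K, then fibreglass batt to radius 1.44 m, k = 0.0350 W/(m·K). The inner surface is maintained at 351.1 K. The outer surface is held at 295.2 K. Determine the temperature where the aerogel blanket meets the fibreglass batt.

Resistance network (inner→outer):
  R_copper = (1/0.726 − 1/0.752)/(4πk) = 0.04762/(4π·396) = 9.570×10^-6 K/W
  R_aerogel blanket = (1/0.752 − 1/1.19)/(4πk) = 0.4895/(4π·0.0147) = 2.650 K/W
  R_fibreglass batt = (1/1.19 − 1/1.44)/(4πk) = 0.1459/(4π·0.0350) = 0.3317 K/W
ΣR = 9.570×10^-6 + 2.650 + 0.3317 = 2.982 K/W
Q = ΔT/ΣR = (351.1 K − 295.2 K)/2.982 = 18.75 W
From the inner boundary to the aerogel blanket/fibreglass batt interface, ΣR_partial = 2.650 K/W.
T_interface = T_in − Q·ΣR_partial = 351.1 K − (18.75)(2.650) = 301.4 K

T = 301.4 K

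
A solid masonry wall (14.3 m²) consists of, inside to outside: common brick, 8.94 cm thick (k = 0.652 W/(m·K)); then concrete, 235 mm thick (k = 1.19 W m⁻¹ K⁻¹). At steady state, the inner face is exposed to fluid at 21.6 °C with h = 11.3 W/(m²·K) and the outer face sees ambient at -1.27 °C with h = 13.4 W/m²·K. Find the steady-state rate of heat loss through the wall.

Q = 657 W

Resistance network (inner→outer):
  R_conv,in = 1/(hA) = 1/(11.3·14.3) = 0.006189 K/W
  R_common brick = L/(kA) = 0.0894/(0.652·14.3) = 0.009589 K/W
  R_concrete = L/(kA) = 0.235/(1.19·14.3) = 0.01381 K/W
  R_conv,out = 1/(hA) = 1/(13.4·14.3) = 0.005219 K/W
ΣR = 0.006189 + 0.009589 + 0.01381 + 0.005219 = 0.03481 K/W
Q = ΔT/ΣR = (21.6 °C − -1.27 °C)/0.03481 = 657 W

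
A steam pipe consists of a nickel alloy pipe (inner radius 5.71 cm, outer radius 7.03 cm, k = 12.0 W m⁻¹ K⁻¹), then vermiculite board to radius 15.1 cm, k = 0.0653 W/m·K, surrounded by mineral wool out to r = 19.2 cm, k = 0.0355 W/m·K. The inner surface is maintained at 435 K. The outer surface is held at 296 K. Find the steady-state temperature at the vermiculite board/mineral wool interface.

Series thermal resistances, inner to outer:
  R'_nickel alloy = ln(0.0703/0.0571)/(2πk) = 0.2080/(2π·12.0) = 0.002758 m·K/W
  R'_vermiculite board = ln(0.151/0.0703)/(2πk) = 0.7645/(2π·0.0653) = 1.863 m·K/W
  R'_mineral wool = ln(0.192/0.151)/(2πk) = 0.2402/(2π·0.0355) = 1.077 m·K/W
ΣR = 0.002758 + 1.863 + 1.077 = 2.943 m·K/W
Q' = ΔT/ΣR = (435 K − 296 K)/2.943 = 47.23 W/m
From the inner boundary to the vermiculite board/mineral wool interface, ΣR_partial = 1.866 m·K/W.
T_interface = T_in − Q'·ΣR_partial = 435 K − (47.23)(1.866) = 346.9 K

T = 346.9 K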